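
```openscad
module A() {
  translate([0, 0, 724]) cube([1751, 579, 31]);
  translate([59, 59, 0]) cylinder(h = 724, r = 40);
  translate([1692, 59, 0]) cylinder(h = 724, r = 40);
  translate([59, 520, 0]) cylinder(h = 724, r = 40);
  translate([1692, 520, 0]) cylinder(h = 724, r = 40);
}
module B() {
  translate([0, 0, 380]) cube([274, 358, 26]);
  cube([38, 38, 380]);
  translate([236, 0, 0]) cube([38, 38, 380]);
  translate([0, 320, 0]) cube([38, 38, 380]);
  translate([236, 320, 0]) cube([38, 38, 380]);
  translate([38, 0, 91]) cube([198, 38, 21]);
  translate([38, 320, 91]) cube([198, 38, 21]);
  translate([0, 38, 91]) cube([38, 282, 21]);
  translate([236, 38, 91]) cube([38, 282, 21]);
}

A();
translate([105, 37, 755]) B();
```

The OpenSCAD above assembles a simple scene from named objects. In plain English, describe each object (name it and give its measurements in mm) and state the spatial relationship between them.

A is a table: top 1751 mm (x) × 579 mm (y), 31 mm thick, upper face at z = 755 mm, on four round legs of 80 mm diameter, each leg's bounding box inset 19 mm from the nearest pair of top edges, running from z = 0 to the bottom of the top.

B is a four-legged stool. The seat is 274×358 mm, 26 mm thick, top at z = 406 mm. It stands on four square legs, each 38×38 mm in cross-section, from z = 0 to the seat underside, each flush with a corner of the seat. Four stretchers, 38 mm wide and 21 mm tall, connect adjacent legs with their undersides at z = 91 mm, each running between the inner faces of the legs it joins and aligned with the legs' outer faces on the other axis.

The stool is on top of the table.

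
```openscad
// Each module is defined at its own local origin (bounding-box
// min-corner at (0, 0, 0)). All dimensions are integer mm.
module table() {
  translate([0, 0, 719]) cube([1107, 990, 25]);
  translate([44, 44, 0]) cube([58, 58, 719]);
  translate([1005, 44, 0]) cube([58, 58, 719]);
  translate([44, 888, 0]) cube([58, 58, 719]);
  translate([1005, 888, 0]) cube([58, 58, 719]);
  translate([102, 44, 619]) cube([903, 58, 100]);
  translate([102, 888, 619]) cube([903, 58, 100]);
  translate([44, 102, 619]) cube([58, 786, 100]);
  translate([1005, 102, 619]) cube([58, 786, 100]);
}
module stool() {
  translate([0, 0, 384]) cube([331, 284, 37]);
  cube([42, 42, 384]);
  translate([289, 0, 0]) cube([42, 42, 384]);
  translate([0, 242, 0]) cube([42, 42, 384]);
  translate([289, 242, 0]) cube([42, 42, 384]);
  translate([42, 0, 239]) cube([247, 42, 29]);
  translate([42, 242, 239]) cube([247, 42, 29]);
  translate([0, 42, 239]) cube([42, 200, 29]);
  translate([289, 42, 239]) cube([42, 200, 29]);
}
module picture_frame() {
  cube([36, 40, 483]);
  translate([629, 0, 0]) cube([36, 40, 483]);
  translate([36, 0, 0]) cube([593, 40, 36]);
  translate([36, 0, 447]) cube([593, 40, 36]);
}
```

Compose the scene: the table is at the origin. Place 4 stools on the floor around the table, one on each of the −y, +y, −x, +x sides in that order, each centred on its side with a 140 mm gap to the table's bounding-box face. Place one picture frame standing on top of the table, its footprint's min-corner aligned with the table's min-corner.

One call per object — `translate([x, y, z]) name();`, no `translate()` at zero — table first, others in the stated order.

table();
translate([388, -424, 0]) stool();
translate([388, 1130, 0]) stool();
translate([-471, 353, 0]) stool();
translate([1247, 353, 0]) stool();
translate([0, 0, 744]) picture_frame();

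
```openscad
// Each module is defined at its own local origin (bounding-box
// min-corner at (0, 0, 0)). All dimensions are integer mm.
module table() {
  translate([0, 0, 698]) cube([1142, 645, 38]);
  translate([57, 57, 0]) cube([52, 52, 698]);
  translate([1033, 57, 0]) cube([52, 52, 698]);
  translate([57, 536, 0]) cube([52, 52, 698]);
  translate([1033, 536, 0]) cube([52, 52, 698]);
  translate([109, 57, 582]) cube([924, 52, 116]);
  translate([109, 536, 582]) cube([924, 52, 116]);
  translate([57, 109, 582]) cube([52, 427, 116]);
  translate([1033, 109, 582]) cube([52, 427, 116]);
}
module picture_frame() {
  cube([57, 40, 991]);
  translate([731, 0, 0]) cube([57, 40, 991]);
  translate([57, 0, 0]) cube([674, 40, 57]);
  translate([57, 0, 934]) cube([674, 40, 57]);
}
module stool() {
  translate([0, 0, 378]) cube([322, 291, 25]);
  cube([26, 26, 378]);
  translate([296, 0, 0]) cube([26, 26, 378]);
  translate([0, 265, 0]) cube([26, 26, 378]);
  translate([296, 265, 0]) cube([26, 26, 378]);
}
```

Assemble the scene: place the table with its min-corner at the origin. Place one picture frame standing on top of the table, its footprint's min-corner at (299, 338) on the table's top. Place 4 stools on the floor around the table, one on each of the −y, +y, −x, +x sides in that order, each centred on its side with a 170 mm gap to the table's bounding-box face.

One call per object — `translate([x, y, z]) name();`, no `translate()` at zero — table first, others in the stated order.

table();
translate([299, 338, 736]) picture_frame();
translate([410, -461, 0]) stool();
translate([410, 815, 0]) stool();
translate([-492, 177, 0]) stool();
translate([1312, 177, 0]) stool();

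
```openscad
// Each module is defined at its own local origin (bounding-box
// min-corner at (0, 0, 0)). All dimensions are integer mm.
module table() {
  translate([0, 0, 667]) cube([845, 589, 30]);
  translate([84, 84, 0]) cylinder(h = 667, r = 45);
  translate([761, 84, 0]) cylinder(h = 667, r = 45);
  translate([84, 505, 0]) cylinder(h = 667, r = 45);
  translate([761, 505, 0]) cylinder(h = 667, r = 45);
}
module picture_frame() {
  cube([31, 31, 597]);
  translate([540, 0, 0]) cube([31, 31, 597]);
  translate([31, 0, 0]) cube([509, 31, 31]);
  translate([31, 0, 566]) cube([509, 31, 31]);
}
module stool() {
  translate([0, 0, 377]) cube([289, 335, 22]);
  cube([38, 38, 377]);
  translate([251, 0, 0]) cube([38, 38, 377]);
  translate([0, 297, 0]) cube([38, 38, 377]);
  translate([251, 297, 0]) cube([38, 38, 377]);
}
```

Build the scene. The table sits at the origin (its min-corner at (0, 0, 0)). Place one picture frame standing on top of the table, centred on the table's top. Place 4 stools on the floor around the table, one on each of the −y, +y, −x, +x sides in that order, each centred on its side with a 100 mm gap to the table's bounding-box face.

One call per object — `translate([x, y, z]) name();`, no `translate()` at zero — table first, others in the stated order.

table();
translate([137, 279, 697]) picture_frame();
translate([278, -435, 0]) stool();
translate([278, 689, 0]) stool();
translate([-389, 127, 0]) stool();
translate([945, 127, 0]) stool();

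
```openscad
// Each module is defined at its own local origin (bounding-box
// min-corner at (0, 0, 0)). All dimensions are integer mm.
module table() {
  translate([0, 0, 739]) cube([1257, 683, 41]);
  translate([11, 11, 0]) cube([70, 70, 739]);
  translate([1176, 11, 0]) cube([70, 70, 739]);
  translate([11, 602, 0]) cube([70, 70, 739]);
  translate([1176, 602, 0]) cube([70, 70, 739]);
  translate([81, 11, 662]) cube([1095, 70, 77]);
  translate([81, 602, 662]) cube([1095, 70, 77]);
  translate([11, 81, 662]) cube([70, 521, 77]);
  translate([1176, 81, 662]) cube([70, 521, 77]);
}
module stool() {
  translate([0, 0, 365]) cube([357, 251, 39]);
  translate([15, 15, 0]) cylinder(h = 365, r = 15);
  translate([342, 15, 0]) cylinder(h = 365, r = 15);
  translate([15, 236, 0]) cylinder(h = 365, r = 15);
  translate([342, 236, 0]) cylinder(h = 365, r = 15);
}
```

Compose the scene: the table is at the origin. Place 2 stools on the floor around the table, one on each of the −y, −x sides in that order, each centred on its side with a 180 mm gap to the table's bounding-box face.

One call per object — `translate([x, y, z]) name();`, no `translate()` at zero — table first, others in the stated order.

table();
translate([450, -431, 0]) stool();
translate([-537, 216, 0]) stool();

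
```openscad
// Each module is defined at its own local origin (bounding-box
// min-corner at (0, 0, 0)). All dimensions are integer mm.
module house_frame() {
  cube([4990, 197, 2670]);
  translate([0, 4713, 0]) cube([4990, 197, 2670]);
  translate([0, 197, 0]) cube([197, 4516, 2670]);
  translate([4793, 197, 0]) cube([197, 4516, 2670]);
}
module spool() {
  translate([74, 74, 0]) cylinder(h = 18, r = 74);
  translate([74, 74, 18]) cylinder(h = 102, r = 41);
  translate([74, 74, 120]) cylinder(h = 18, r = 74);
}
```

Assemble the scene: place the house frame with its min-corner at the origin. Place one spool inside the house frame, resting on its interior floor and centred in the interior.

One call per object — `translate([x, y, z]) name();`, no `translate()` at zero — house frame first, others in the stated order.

house_frame();
translate([2421, 2381, 0]) spool();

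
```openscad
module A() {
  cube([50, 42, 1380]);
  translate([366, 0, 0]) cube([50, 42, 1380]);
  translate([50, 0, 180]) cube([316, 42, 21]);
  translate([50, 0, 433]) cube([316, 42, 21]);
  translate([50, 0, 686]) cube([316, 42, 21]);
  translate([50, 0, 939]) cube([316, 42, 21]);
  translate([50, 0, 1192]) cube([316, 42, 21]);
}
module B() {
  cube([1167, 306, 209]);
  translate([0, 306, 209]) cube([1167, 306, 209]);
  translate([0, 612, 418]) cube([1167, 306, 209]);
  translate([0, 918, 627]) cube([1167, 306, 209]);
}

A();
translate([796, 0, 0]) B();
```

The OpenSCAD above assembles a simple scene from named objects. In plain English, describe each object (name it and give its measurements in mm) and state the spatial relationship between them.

A is a wooden ladder with two side rails of 50×42 mm section and 1380 mm height, set 416 mm apart overall. Between them run 5 rectangular rungs (42 mm deep, 21 mm thick), front faces flush with the rails' −y face. The bottom of the first rung is 180 mm above the floor and each subsequent rung is 253 mm higher than the one below.

B is a straight staircase of 4 solid steps. Each step is 1167 mm wide (x), 306 mm deep (y, the going) and 209 mm tall (the rise). The first step rests on the floor; each subsequent step sits one going further in +y and one rise higher in +z, directly behind and above the previous step with no overlap.

The staircase is on the floor beside the ladder on its +x side.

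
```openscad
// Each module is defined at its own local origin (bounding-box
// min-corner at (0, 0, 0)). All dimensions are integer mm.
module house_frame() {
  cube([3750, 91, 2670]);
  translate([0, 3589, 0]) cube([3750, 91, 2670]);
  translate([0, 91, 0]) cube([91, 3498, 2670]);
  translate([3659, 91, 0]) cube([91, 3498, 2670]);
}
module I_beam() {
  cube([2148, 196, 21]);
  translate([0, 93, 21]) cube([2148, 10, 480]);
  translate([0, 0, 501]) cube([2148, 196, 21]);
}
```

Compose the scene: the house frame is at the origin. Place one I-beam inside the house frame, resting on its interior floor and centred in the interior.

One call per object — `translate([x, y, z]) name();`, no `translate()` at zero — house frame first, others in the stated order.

house_frame();
translate([801, 1742, 0]) I_beam();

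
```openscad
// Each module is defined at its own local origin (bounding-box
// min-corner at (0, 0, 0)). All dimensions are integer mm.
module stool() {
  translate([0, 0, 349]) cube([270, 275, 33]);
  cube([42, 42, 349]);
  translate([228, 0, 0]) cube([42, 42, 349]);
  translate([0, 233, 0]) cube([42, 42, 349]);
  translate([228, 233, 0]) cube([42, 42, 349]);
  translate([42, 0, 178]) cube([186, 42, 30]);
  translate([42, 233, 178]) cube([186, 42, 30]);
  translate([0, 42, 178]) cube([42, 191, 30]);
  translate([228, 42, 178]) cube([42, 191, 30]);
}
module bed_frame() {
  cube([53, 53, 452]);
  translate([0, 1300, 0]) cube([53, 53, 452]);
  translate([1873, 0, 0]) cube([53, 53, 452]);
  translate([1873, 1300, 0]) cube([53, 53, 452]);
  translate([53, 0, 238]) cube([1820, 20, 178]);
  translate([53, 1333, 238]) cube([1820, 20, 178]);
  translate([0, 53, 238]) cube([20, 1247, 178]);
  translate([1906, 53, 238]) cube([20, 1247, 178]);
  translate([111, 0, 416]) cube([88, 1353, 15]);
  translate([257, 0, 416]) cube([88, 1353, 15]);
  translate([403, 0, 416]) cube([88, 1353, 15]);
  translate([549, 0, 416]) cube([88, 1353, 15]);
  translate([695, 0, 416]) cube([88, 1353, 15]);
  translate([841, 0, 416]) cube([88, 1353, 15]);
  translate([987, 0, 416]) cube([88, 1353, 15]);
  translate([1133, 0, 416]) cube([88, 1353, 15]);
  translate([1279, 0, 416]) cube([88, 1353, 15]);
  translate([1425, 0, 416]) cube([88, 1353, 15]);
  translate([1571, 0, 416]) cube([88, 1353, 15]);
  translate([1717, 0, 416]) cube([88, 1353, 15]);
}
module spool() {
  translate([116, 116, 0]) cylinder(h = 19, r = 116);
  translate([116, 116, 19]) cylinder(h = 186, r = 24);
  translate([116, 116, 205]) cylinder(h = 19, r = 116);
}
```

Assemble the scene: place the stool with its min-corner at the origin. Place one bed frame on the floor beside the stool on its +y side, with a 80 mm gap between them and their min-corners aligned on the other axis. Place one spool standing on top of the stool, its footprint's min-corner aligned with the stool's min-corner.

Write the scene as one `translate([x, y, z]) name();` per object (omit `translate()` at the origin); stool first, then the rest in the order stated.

stool();
translate([0, 355, 0]) bed_frame();
translate([0, 0, 382]) spool();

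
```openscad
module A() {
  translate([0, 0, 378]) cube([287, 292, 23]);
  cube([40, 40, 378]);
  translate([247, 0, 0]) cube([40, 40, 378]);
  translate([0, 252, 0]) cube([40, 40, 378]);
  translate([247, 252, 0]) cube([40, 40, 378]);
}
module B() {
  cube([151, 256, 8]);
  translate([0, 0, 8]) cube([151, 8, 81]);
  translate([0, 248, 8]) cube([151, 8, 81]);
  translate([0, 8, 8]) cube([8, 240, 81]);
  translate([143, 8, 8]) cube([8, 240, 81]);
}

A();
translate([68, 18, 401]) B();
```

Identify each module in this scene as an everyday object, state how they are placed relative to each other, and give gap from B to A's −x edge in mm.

A is a stool. B is an open box. The open box is on top of the stool, centred. The gap from the open box to the stool's −x edge is 68 mm.

The open box's min-x is at 68; the stool's min-x is 0; gap = 68 mm.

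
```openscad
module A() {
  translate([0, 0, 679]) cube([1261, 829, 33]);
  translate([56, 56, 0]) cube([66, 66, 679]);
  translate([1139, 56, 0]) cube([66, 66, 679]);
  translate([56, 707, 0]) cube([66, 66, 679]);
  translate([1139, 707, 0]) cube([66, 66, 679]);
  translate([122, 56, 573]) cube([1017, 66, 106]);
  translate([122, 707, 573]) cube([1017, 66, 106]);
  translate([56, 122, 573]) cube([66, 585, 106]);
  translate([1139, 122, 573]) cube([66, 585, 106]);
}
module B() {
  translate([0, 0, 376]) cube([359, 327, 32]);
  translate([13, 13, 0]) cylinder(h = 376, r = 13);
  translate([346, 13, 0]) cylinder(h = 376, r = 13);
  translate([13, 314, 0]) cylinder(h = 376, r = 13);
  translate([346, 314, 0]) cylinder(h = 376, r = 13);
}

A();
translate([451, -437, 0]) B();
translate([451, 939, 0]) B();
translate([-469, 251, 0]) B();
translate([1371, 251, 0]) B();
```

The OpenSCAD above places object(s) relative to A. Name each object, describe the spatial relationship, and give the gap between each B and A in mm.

Each stool's nearest face is 110 mm from the table's bounding box.

A is a table. B is a stool. Four stools sit around the table at the −y, +y, −x, +x sides. The gap between each stool and the table is 110 mm.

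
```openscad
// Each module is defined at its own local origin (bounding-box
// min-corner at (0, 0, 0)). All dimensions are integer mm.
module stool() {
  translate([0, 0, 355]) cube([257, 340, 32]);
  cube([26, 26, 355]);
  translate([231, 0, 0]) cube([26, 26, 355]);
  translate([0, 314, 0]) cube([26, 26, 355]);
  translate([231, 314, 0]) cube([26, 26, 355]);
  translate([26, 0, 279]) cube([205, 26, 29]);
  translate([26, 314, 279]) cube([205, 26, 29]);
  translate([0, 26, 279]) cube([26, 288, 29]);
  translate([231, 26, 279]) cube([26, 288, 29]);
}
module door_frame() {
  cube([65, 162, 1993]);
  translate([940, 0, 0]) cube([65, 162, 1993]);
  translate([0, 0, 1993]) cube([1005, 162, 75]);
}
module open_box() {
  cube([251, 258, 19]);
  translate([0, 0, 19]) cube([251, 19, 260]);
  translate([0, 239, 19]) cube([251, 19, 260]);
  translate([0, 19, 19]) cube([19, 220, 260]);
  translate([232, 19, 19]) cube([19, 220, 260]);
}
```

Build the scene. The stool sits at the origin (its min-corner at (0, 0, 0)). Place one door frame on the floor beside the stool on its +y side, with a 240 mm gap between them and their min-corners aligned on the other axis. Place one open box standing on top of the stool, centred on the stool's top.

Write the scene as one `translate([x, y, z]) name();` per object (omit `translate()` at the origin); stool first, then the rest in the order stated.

stool();
translate([0, 580, 0]) door_frame();
translate([3, 41, 387]) open_box();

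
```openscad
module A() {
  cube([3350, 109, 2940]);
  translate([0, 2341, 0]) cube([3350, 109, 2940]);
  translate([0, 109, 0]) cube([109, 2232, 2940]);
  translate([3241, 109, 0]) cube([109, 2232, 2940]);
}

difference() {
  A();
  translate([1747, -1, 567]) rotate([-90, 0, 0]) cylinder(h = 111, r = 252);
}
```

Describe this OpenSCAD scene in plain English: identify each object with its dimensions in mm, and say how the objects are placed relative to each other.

A is the wall frame of a small rectangular building: four walls, each 2940 mm tall and 109 mm thick, enclosing a footprint 3350 mm (x) by 2450 mm (y) outside-to-outside, with no floor or roof. The front and back walls (the −y and +y sides) span the full width; the two side walls fit between them.

The house frame has a circular hole of radius 252 mm through its front wall, centred at (x = 1747, z = 567).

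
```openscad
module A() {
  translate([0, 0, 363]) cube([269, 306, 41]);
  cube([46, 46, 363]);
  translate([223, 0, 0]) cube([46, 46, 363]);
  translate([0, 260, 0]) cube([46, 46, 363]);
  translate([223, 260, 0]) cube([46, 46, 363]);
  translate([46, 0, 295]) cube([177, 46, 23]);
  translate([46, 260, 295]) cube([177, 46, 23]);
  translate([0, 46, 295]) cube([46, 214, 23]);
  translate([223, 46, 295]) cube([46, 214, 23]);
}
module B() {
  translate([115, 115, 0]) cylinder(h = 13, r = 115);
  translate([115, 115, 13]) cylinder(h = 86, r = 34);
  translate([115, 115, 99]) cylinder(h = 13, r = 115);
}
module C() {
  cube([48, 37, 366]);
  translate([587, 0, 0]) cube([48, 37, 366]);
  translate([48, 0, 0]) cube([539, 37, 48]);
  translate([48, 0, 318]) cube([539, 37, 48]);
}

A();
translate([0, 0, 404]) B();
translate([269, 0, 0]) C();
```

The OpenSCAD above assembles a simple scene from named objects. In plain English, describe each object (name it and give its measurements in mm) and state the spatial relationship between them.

A is a simple wooden stool: a rectangular seat 269 mm (x) by 306 mm (y), 41 mm thick, top face at z = 404 mm, on four square legs, each 46×46 mm in cross-section. The legs rest on z = 0, each flush with a corner of the seat. Four stretchers, 46 mm wide and 23 mm tall, connect adjacent legs with their undersides at z = 295 mm, each running between the inner faces of the legs it joins and aligned with the legs' outer faces on the other axis.

B is a spool: two coaxial disc flanges of radius 115 mm and thickness 13 mm, joined by a core cylinder of radius 34 mm and height 86 mm. The lower flange rests on z = 0 and the three cylinders share a vertical axis.

C is a rectangular picture frame lying in the x–z plane (depth along y). The opening is 539 mm wide (x) by 270 mm tall (z), surrounded by a border 48 mm wide on all four sides. The frame is 37 mm deep and is made of two full-height vertical stiles with two horizontal rails fitted between them.

The spool is on top of the stool. The picture frame is against the stool's +x side, with their −y faces flush.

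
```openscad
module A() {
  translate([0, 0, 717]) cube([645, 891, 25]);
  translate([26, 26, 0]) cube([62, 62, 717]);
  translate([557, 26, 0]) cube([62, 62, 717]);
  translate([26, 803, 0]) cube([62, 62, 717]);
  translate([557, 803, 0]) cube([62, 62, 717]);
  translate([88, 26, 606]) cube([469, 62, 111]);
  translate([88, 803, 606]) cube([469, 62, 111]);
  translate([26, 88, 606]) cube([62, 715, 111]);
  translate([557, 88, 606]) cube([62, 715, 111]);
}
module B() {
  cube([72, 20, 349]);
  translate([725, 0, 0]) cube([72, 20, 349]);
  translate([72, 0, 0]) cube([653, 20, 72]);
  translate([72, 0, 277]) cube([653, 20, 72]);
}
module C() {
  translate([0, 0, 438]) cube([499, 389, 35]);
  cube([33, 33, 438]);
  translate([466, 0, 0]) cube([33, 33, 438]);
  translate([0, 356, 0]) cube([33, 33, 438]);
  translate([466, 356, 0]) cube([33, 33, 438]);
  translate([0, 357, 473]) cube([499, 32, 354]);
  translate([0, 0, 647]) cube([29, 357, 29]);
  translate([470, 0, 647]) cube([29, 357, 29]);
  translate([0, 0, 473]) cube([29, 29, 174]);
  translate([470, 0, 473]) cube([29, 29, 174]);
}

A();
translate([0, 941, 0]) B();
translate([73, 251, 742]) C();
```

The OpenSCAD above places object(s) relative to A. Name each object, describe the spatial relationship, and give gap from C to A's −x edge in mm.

A is a table. B is a picture frame. C is a chair. The picture frame is on the floor beside the table on its +y side. The chair is on top of the table, centred. The gap from the chair to the table's −x edge is 73 mm.

The chair's min-x is at 73; the table's min-x is 0; gap = 73 mm.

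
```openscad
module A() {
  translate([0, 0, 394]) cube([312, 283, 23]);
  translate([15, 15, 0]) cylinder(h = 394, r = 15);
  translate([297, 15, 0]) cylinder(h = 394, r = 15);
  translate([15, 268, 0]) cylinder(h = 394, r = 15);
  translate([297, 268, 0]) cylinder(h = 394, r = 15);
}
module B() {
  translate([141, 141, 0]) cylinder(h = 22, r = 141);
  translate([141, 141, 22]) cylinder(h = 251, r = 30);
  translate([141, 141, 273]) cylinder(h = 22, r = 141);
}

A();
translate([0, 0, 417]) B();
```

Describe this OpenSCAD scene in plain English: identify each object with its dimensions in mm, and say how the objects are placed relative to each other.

A is a four-legged stool. The seat is 312×283 mm, 23 mm thick, top at z = 417 mm. It stands on four round legs, each 30 mm in diameter, from z = 0 to the seat underside, each leg's axis is inset half a diameter from the nearest pair of seat edges (so the leg's bounding box is flush with the corner).

B is a spool: two coaxial disc flanges of radius 141 mm and thickness 22 mm, joined by a core cylinder of radius 30 mm and height 251 mm. The lower flange rests on z = 0 and the three cylinders share a vertical axis.

The spool is on top of the stool.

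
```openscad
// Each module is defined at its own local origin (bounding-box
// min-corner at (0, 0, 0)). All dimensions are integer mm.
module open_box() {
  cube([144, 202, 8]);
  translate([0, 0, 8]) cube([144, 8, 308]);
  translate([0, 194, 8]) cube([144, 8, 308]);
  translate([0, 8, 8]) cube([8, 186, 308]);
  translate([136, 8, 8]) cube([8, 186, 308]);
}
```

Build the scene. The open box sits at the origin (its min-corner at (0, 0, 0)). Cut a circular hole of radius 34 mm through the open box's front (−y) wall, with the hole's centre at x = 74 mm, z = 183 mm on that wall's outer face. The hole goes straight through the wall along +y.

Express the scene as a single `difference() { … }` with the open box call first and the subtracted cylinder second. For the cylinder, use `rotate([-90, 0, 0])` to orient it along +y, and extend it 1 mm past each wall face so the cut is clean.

difference() {
  open_box();
  translate([74, -1, 183]) rotate([-90, 0, 0]) cylinder(h = 10, r = 34);
}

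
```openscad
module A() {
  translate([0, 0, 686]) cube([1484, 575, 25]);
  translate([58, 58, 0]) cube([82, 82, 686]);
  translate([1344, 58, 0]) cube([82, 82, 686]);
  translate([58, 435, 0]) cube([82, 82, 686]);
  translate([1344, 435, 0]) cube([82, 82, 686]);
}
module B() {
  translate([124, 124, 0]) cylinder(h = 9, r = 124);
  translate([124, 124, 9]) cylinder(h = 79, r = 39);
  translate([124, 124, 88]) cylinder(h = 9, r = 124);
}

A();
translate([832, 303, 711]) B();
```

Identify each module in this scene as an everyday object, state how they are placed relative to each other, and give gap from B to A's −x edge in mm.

A is a table. B is a spool. The spool is on top of the table. The gap from the spool to the table's −x edge is 832 mm.

The spool's min-x is at 832; the table's min-x is 0; gap = 832 mm.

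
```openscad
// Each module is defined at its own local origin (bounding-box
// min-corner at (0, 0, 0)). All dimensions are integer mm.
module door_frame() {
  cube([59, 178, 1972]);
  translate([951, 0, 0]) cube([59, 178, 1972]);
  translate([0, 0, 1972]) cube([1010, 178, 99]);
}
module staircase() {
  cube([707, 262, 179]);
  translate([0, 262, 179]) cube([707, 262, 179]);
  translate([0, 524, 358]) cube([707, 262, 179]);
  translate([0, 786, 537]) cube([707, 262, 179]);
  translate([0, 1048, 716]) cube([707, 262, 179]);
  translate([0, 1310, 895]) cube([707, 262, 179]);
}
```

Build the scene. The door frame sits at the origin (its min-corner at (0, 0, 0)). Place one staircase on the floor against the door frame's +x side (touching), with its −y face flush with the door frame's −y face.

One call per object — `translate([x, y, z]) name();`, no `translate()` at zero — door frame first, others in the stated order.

door_frame();
translate([1010, 0, 0]) staircase();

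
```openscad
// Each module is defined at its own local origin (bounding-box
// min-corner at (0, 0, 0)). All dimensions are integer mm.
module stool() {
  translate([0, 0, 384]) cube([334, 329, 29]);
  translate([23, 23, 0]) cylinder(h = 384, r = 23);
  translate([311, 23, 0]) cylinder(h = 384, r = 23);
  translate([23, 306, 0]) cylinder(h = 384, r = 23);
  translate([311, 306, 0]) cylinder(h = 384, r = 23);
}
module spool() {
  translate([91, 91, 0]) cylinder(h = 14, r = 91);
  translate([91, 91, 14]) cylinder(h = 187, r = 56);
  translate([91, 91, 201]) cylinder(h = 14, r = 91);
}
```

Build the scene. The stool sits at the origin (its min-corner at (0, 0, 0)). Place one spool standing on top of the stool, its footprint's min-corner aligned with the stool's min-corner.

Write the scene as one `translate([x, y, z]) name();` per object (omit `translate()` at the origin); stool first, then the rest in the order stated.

stool();
translate([0, 0, 413]) spool();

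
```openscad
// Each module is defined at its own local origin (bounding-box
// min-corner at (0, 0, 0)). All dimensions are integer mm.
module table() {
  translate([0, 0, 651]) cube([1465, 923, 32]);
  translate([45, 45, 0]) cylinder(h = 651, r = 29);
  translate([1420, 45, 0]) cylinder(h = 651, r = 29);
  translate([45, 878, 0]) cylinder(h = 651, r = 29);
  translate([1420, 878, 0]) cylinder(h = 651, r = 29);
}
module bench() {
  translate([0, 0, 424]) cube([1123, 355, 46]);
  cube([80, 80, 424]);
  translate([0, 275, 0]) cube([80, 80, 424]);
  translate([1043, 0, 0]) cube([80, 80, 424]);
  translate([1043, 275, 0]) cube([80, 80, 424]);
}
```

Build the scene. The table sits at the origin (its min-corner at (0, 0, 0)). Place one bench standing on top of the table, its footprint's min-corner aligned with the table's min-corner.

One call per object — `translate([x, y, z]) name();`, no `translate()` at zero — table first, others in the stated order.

table();
translate([0, 0, 683]) bench();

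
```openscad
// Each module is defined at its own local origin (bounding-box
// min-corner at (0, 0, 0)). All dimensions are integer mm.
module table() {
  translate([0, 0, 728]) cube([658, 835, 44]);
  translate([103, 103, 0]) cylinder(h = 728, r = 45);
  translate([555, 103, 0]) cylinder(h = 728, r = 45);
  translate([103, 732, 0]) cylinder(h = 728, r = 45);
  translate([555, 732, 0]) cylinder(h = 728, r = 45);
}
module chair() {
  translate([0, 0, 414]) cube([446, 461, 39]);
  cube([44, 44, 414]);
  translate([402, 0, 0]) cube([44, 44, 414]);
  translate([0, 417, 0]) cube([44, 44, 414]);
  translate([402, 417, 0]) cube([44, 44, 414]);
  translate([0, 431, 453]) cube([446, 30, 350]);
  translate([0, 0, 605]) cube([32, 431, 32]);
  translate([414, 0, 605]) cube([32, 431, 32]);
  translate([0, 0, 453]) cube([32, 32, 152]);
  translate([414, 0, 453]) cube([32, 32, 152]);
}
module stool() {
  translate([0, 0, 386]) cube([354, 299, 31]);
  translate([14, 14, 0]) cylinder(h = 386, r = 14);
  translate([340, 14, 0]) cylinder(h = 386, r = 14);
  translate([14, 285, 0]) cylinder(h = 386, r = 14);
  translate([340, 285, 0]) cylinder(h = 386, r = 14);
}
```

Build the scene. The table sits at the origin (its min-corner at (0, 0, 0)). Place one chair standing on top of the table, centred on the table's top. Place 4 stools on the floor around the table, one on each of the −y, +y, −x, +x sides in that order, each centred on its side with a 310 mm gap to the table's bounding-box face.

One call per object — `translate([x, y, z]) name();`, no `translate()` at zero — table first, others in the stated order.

table();
translate([106, 187, 772]) chair();
translate([152, -609, 0]) stool();
translate([152, 1145, 0]) stool();
translate([-664, 268, 0]) stool();
translate([968, 268, 0]) stool();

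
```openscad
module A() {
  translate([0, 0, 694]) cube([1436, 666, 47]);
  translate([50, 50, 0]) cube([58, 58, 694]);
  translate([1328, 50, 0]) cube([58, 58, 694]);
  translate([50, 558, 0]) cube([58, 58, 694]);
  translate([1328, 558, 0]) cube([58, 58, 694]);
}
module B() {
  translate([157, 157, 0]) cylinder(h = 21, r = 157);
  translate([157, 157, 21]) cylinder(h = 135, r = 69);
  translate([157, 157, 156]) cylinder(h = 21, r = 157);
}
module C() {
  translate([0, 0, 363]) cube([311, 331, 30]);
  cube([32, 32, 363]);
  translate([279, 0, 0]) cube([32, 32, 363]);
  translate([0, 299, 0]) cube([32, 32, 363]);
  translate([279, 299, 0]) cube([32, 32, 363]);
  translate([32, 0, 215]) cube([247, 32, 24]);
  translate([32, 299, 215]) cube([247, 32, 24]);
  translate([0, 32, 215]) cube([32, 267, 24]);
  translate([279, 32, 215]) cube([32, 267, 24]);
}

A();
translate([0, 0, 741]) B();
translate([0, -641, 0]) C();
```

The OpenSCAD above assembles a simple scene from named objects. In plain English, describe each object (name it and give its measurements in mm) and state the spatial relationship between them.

A is a table with a 1436×666 mm rectangular top, 47 mm thick, top surface at z = 741 mm, supported by four 58×58 mm square legs, each inset 50 mm from the nearest pair of top edges, running from the floor.

B is a spool: two coaxial disc flanges of radius 157 mm and thickness 21 mm, joined by a core cylinder of radius 69 mm and height 135 mm. The lower flange rests on z = 0 and the three cylinders share a vertical axis.

C is a simple wooden stool: a rectangular seat 311 mm (x) by 331 mm (y), 30 mm thick, top face at z = 393 mm, on four square legs, each 32×32 mm in cross-section. The legs rest on z = 0, each flush with a corner of the seat. Four stretchers, 32 mm wide and 24 mm tall, connect adjacent legs with their undersides at z = 215 mm, each running between the inner faces of the legs it joins and aligned with the legs' outer faces on the other axis.

The spool is on top of the table. The stool is on the floor beside the table on its −y side.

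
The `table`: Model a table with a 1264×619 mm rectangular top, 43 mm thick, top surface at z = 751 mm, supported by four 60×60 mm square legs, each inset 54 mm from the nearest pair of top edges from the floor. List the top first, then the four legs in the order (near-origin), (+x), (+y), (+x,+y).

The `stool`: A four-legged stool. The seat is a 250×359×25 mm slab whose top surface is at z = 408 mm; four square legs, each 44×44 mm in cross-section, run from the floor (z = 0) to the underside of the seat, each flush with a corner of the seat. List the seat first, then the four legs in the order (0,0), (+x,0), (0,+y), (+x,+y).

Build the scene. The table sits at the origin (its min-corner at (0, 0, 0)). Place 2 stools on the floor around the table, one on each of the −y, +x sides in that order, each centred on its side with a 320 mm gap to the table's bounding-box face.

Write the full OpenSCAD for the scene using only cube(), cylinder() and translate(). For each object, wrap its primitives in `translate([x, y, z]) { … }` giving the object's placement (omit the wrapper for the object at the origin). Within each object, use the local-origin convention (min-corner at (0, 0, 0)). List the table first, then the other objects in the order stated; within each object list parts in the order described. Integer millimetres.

translate([0, 0, 708]) cube([1264, 619, 43]);
translate([54, 54, 0]) cube([60, 60, 708]);
translate([1150, 54, 0]) cube([60, 60, 708]);
translate([54, 505, 0]) cube([60, 60, 708]);
translate([1150, 505, 0]) cube([60, 60, 708]);
translate([507, -679, 0]) {
  translate([0, 0, 383]) cube([250, 359, 25]);
  cube([44, 44, 383]);
  translate([206, 0, 0]) cube([44, 44, 383]);
  translate([0, 315, 0]) cube([44, 44, 383]);
  translate([206, 315, 0]) cube([44, 44, 383]);
}
translate([1584, 130, 0]) {
  translate([0, 0, 383]) cube([250, 359, 25]);
  cube([44, 44, 383]);
  translate([206, 0, 0]) cube([44, 44, 383]);
  translate([0, 315, 0]) cube([44, 44, 383]);
  translate([206, 315, 0]) cube([44, 44, 383]);
}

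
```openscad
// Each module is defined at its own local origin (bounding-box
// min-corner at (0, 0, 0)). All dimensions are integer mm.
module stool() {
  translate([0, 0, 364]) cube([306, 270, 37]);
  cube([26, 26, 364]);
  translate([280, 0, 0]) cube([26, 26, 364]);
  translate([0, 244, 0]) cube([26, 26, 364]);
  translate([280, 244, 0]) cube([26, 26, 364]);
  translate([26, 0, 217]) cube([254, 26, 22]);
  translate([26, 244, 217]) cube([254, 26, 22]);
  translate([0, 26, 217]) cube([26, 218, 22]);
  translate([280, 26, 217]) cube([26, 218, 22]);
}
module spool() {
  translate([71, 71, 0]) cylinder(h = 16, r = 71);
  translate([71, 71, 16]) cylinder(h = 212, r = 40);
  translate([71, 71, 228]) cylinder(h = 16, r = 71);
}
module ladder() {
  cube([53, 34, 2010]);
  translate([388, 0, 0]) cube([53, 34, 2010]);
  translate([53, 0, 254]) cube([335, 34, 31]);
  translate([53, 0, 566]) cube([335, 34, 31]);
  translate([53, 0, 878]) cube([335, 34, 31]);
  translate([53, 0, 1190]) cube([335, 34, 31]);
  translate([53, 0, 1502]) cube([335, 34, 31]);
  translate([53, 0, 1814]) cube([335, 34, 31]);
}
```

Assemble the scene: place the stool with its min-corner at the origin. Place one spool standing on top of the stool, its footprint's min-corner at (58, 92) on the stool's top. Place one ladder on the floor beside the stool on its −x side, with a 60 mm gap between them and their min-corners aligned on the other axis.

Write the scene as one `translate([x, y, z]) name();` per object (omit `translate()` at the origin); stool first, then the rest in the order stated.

stool();
translate([58, 92, 401]) spool();
translate([-501, 0, 0]) ladder();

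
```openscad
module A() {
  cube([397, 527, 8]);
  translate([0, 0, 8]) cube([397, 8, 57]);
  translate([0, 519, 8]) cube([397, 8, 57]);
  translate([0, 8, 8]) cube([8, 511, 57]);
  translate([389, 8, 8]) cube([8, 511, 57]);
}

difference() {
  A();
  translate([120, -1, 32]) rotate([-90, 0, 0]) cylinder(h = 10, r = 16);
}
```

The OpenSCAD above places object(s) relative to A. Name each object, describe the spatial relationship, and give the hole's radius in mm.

A is an open box. The open box has a circular hole through its front wall. The hole's radius is 16 mm.

The subtracted cylinder has r = 16 mm.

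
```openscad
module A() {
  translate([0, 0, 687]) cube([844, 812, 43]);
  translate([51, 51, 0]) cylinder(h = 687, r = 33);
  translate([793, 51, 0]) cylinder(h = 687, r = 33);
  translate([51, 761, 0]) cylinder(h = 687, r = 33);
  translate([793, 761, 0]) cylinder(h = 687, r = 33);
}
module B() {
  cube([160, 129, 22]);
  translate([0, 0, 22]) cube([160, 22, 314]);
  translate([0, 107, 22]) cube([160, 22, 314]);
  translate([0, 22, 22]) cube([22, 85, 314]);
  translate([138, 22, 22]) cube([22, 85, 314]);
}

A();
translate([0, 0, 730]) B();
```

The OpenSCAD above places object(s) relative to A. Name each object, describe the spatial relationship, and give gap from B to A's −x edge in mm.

The open box's min-x is at 0; the table's min-x is 0; gap = 0 mm.

A is a table. B is an open box. The open box is on top of the table. The gap from the open box to the table's −x edge is 0 mm.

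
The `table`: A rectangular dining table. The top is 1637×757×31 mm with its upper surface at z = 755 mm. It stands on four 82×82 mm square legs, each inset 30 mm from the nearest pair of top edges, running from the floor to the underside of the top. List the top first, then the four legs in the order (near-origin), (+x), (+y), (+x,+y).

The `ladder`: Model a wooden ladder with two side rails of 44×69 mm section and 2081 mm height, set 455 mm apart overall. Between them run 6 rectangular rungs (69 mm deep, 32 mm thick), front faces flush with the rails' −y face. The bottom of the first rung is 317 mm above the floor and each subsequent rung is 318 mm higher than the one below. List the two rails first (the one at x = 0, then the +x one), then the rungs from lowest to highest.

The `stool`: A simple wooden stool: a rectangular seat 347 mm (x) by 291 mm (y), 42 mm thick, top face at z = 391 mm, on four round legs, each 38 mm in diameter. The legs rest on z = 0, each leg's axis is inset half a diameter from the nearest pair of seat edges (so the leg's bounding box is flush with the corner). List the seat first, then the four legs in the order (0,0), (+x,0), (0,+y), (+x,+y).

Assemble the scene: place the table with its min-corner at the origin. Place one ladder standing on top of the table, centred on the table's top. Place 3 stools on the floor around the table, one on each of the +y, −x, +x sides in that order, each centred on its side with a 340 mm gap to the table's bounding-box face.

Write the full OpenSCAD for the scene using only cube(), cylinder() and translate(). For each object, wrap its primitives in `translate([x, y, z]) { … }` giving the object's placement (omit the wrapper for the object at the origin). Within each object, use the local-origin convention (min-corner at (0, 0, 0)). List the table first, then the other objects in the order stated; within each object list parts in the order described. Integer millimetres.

translate([0, 0, 724]) cube([1637, 757, 31]);
translate([30, 30, 0]) cube([82, 82, 724]);
translate([1525, 30, 0]) cube([82, 82, 724]);
translate([30, 645, 0]) cube([82, 82, 724]);
translate([1525, 645, 0]) cube([82, 82, 724]);
translate([591, 344, 755]) {
  cube([44, 69, 2081]);
  translate([411, 0, 0]) cube([44, 69, 2081]);
  translate([44, 0, 317]) cube([367, 69, 32]);
  translate([44, 0, 635]) cube([367, 69, 32]);
  translate([44, 0, 953]) cube([367, 69, 32]);
  translate([44, 0, 1271]) cube([367, 69, 32]);
  translate([44, 0, 1589]) cube([367, 69, 32]);
  translate([44, 0, 1907]) cube([367, 69, 32]);
}
translate([645, 1097, 0]) {
  translate([0, 0, 349]) cube([347, 291, 42]);
  translate([19, 19, 0]) cylinder(h = 349, r = 19);
  translate([328, 19, 0]) cylinder(h = 349, r = 19);
  translate([19, 272, 0]) cylinder(h = 349, r = 19);
  translate([328, 272, 0]) cylinder(h = 349, r = 19);
}
translate([-687, 233, 0]) {
  translate([0, 0, 349]) cube([347, 291, 42]);
  translate([19, 19, 0]) cylinder(h = 349, r = 19);
  translate([328, 19, 0]) cylinder(h = 349, r = 19);
  translate([19, 272, 0]) cylinder(h = 349, r = 19);
  translate([328, 272, 0]) cylinder(h = 349, r = 19);
}
translate([1977, 233, 0]) {
  translate([0, 0, 349]) cube([347, 291, 42]);
  translate([19, 19, 0]) cylinder(h = 349, r = 19);
  translate([328, 19, 0]) cylinder(h = 349, r = 19);
  translate([19, 272, 0]) cylinder(h = 349, r = 19);
  translate([328, 272, 0]) cylinder(h = 349, r = 19);
}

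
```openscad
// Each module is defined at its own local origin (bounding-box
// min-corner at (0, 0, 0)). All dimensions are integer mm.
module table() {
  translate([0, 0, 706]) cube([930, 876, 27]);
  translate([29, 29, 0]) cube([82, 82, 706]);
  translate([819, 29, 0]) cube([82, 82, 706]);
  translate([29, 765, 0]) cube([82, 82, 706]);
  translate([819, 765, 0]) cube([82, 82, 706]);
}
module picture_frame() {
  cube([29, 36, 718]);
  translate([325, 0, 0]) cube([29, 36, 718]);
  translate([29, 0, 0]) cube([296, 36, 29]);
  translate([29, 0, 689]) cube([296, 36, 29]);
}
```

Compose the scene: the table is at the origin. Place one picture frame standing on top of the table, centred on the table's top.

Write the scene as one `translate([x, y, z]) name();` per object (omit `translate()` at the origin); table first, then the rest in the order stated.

table();
translate([288, 420, 733]) picture_frame();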